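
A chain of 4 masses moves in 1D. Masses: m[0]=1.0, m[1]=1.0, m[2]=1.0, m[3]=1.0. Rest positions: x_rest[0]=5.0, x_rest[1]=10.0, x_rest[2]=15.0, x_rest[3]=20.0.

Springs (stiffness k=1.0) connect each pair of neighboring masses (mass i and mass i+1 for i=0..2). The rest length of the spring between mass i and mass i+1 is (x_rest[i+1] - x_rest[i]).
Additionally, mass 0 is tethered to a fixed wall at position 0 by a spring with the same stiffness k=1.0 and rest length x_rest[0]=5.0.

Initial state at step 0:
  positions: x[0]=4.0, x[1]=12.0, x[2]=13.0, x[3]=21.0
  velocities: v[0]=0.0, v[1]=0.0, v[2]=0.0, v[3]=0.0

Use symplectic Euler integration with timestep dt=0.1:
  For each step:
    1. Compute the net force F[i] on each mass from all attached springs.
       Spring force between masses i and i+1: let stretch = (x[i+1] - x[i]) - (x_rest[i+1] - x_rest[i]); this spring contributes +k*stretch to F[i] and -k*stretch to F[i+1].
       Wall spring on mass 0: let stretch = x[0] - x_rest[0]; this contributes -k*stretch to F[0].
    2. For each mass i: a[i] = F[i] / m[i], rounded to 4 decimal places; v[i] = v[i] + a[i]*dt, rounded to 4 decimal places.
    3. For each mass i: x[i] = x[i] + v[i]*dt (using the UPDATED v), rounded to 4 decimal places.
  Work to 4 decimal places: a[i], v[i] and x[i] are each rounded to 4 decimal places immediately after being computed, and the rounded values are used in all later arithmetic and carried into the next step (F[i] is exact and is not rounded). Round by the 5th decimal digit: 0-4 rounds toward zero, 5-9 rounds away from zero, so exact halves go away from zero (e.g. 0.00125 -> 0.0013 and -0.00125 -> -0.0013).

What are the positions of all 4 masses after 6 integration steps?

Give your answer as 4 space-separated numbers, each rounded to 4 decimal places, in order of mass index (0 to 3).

Answer: 4.7395 10.6977 14.3089 20.4372

Derivation:
Step 0: x=[4.0000 12.0000 13.0000 21.0000] v=[0.0000 0.0000 0.0000 0.0000]
Step 1: x=[4.0400 11.9300 13.0700 20.9700] v=[0.4000 -0.7000 0.7000 -0.3000]
Step 2: x=[4.1185 11.7925 13.2076 20.9110] v=[0.7850 -1.3750 1.3760 -0.5900]
Step 3: x=[4.2326 11.5924 13.4081 20.8250] v=[1.1406 -2.0009 2.0048 -0.8603]
Step 4: x=[4.3779 11.3369 13.6646 20.7148] v=[1.4533 -2.5553 2.5649 -1.1020]
Step 5: x=[4.5490 11.0351 13.9683 20.5841] v=[1.7114 -3.0184 3.0372 -1.3070]
Step 6: x=[4.7395 10.6977 14.3089 20.4372] v=[1.9051 -3.3737 3.4055 -1.4686]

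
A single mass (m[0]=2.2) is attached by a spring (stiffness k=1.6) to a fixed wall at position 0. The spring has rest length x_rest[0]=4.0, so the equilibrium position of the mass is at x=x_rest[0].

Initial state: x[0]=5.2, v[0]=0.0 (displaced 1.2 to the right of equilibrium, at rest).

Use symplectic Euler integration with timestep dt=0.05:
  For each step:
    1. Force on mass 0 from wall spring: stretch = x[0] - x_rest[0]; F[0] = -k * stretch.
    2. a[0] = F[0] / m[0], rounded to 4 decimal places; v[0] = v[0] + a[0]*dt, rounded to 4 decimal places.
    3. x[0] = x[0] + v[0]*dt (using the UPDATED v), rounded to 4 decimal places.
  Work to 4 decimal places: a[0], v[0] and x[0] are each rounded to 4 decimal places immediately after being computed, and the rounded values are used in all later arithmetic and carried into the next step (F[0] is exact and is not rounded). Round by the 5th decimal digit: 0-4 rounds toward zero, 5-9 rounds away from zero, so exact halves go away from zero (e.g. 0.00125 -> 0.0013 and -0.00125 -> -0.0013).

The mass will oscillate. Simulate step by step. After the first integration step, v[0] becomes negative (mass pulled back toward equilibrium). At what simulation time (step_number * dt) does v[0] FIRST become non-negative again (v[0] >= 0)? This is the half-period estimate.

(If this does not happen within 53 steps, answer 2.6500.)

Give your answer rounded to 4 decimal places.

Answer: 2.6500

Derivation:
Step 0: x=[5.2000] v=[0.0000]
Step 1: x=[5.1978] v=[-0.0436]
Step 2: x=[5.1934] v=[-0.0872]
Step 3: x=[5.1869] v=[-0.1306]
Step 4: x=[5.1782] v=[-0.1738]
Step 5: x=[5.1674] v=[-0.2166]
Step 6: x=[5.1544] v=[-0.2591]
Step 7: x=[5.1393] v=[-0.3011]
Step 8: x=[5.1222] v=[-0.3425]
Step 9: x=[5.1030] v=[-0.3833]
Step 10: x=[5.0818] v=[-0.4234]
Step 11: x=[5.0587] v=[-0.4627]
Step 12: x=[5.0336] v=[-0.5012]
Step 13: x=[5.0067] v=[-0.5388]
Step 14: x=[4.9779] v=[-0.5754]
Step 15: x=[4.9474] v=[-0.6110]
Step 16: x=[4.9151] v=[-0.6455]
Step 17: x=[4.8812] v=[-0.6788]
Step 18: x=[4.8457] v=[-0.7108]
Step 19: x=[4.8086] v=[-0.7416]
Step 20: x=[4.7701] v=[-0.7710]
Step 21: x=[4.7302] v=[-0.7990]
Step 22: x=[4.6889] v=[-0.8256]
Step 23: x=[4.6464] v=[-0.8507]
Step 24: x=[4.6027] v=[-0.8742]
Step 25: x=[4.5579] v=[-0.8961]
Step 26: x=[4.5121] v=[-0.9164]
Step 27: x=[4.4654] v=[-0.9350]
Step 28: x=[4.4178] v=[-0.9519]
Step 29: x=[4.3694] v=[-0.9671]
Step 30: x=[4.3204] v=[-0.9805]
Step 31: x=[4.2708] v=[-0.9922]
Step 32: x=[4.2207] v=[-1.0020]
Step 33: x=[4.1702] v=[-1.0100]
Step 34: x=[4.1194] v=[-1.0162]
Step 35: x=[4.0684] v=[-1.0205]
Step 36: x=[4.0173] v=[-1.0230]
Step 37: x=[3.9661] v=[-1.0236]
Step 38: x=[3.9150] v=[-1.0224]
Step 39: x=[3.8640] v=[-1.0193]
Step 40: x=[3.8133] v=[-1.0144]
Step 41: x=[3.7629] v=[-1.0076]
Step 42: x=[3.7130] v=[-0.9990]
Step 43: x=[3.6636] v=[-0.9886]
Step 44: x=[3.6148] v=[-0.9764]
Step 45: x=[3.5667] v=[-0.9624]
Step 46: x=[3.5194] v=[-0.9466]
Step 47: x=[3.4729] v=[-0.9291]
Step 48: x=[3.4274] v=[-0.9099]
Step 49: x=[3.3829] v=[-0.8891]
Step 50: x=[3.3396] v=[-0.8667]
Step 51: x=[3.2975] v=[-0.8427]
Step 52: x=[3.2566] v=[-0.8172]
Step 53: x=[3.2171] v=[-0.7902]
v[0] did not become non-negative within 53 steps; using fallback time=2.6500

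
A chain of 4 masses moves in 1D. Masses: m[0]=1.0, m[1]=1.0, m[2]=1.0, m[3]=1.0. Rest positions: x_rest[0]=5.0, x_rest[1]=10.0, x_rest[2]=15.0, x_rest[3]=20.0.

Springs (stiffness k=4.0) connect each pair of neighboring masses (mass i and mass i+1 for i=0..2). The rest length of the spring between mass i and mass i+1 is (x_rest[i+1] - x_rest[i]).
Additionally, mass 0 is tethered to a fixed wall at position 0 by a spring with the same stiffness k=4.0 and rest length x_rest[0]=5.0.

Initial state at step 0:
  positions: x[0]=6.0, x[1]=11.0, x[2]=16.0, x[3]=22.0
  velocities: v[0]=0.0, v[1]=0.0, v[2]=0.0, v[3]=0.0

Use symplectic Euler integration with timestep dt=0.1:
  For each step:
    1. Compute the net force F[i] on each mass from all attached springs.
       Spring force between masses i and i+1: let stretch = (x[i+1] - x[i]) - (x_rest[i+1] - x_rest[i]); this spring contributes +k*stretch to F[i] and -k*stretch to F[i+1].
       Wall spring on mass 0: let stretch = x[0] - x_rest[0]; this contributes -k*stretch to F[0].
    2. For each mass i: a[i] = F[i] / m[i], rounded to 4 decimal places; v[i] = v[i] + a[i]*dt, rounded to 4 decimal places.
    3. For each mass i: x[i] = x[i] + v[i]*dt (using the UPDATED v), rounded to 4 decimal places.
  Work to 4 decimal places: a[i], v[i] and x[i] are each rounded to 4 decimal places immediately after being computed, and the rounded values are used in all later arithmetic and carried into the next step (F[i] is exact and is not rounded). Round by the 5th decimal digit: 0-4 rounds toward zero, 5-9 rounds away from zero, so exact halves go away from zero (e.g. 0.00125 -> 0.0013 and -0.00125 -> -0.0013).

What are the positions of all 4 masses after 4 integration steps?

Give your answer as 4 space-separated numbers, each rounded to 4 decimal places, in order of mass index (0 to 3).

Answer: 5.6462 10.9995 16.3315 21.6458

Derivation:
Step 0: x=[6.0000 11.0000 16.0000 22.0000] v=[0.0000 0.0000 0.0000 0.0000]
Step 1: x=[5.9600 11.0000 16.0400 21.9600] v=[-0.4000 0.0000 0.4000 -0.4000]
Step 2: x=[5.8832 11.0000 16.1152 21.8832] v=[-0.7680 0.0000 0.7520 -0.7680]
Step 3: x=[5.7757 10.9999 16.2165 21.7757] v=[-1.0746 -0.0006 1.0131 -1.0752]
Step 4: x=[5.6462 10.9995 16.3315 21.6458] v=[-1.2952 -0.0036 1.1501 -1.2989]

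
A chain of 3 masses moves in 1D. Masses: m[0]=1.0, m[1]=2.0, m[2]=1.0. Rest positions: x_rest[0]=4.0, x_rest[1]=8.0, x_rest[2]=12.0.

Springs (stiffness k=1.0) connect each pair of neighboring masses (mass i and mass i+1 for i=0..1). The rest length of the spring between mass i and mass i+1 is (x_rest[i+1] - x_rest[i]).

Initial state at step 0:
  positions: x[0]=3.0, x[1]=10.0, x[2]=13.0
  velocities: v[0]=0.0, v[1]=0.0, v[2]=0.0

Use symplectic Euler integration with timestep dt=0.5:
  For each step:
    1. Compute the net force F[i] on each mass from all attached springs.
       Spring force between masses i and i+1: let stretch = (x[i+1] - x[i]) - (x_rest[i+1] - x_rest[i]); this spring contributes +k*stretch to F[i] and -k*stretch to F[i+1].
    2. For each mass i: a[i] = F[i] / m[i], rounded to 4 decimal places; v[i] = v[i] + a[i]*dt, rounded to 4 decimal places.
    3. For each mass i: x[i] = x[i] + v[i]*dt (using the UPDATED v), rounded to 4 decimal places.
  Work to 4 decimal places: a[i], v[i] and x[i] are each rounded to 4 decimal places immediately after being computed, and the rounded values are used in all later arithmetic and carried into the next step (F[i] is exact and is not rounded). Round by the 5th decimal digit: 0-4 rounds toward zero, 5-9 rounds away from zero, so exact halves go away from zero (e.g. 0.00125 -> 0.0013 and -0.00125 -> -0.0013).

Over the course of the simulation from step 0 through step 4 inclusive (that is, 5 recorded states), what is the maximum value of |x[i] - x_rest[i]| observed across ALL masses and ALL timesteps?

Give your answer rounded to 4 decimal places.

Answer: 2.7306

Derivation:
Step 0: x=[3.0000 10.0000 13.0000] v=[0.0000 0.0000 0.0000]
Step 1: x=[3.7500 9.5000 13.2500] v=[1.5000 -1.0000 0.5000]
Step 2: x=[4.9375 8.7500 13.5625] v=[2.3750 -1.5000 0.6250]
Step 3: x=[6.0782 8.1250 13.6719] v=[2.2813 -1.2500 0.2188]
Step 4: x=[6.7306 7.9375 13.3946] v=[1.3047 -0.3750 -0.5547]
Max displacement = 2.7306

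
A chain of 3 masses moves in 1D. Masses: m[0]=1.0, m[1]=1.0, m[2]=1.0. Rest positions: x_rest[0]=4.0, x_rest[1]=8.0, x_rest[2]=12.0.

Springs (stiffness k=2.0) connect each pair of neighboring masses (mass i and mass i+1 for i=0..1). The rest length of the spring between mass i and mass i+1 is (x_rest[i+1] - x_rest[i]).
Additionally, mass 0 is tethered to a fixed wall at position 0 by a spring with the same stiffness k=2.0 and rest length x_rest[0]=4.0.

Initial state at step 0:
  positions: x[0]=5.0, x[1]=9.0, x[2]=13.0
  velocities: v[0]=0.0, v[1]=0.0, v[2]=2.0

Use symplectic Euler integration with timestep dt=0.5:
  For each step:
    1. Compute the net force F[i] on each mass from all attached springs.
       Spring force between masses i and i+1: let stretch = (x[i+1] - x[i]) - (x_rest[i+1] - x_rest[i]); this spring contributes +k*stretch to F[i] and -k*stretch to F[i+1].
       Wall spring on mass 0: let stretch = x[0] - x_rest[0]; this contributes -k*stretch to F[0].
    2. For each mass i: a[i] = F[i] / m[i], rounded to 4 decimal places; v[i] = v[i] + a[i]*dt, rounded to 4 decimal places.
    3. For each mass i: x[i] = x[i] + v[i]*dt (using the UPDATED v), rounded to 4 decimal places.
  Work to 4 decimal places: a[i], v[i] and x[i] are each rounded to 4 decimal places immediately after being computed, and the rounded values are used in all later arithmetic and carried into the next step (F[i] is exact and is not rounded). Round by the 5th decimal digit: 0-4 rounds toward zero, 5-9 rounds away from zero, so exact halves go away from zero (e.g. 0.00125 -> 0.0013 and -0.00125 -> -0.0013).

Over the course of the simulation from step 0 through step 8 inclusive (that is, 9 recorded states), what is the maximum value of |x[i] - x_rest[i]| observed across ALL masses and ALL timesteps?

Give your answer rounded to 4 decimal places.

Step 0: x=[5.0000 9.0000 13.0000] v=[0.0000 0.0000 2.0000]
Step 1: x=[4.5000 9.0000 14.0000] v=[-1.0000 0.0000 2.0000]
Step 2: x=[4.0000 9.2500 14.5000] v=[-1.0000 0.5000 1.0000]
Step 3: x=[4.1250 9.5000 14.3750] v=[0.2500 0.5000 -0.2500]
Step 4: x=[4.8750 9.5000 13.8125] v=[1.5000 0.0000 -1.1250]
Step 5: x=[5.5000 9.3438 13.0938] v=[1.2500 -0.3125 -1.4375]
Step 6: x=[5.2969 9.1407 12.5001] v=[-0.4062 -0.4063 -1.1875]
Step 7: x=[4.3673 8.6954 12.2267] v=[-1.8593 -0.8907 -0.5469]
Step 8: x=[3.4181 7.8517 12.1876] v=[-1.8985 -1.6875 -0.0782]
Max displacement = 2.5000

Answer: 2.5000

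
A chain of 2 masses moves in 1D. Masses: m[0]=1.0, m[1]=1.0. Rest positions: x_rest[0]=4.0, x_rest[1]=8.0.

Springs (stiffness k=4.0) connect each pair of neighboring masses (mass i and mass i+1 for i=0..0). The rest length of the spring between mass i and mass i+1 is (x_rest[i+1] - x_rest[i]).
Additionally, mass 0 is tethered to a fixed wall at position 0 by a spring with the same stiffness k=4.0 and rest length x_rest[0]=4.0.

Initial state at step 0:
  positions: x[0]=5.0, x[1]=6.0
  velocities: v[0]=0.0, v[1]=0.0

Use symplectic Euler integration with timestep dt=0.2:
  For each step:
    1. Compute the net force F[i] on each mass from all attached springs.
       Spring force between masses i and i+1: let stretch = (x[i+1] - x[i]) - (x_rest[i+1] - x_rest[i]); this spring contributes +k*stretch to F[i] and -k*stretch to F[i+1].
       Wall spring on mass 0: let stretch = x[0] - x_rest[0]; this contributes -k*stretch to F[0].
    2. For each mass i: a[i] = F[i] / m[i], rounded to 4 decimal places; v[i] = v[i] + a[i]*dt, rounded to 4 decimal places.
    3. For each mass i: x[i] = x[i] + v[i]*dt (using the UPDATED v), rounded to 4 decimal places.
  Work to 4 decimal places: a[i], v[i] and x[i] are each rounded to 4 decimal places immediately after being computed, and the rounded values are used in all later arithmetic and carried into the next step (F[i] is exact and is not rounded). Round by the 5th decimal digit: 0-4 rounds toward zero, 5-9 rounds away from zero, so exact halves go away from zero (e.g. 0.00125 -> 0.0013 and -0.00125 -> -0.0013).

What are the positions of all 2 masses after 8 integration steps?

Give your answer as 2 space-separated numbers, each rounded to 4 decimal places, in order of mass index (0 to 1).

Answer: 5.6467 7.6934

Derivation:
Step 0: x=[5.0000 6.0000] v=[0.0000 0.0000]
Step 1: x=[4.3600 6.4800] v=[-3.2000 2.4000]
Step 2: x=[3.3616 7.2608] v=[-4.9920 3.9040]
Step 3: x=[2.4492 8.0577] v=[-4.5619 3.9846]
Step 4: x=[2.0423 8.5973] v=[-2.0345 2.6978]
Step 5: x=[2.3574 8.7281] v=[1.5757 0.6538]
Step 6: x=[3.3147 8.4795] v=[4.7863 -1.2428]
Step 7: x=[4.5680 8.0446] v=[6.2664 -2.1746]
Step 8: x=[5.6467 7.6934] v=[5.3933 -1.7559]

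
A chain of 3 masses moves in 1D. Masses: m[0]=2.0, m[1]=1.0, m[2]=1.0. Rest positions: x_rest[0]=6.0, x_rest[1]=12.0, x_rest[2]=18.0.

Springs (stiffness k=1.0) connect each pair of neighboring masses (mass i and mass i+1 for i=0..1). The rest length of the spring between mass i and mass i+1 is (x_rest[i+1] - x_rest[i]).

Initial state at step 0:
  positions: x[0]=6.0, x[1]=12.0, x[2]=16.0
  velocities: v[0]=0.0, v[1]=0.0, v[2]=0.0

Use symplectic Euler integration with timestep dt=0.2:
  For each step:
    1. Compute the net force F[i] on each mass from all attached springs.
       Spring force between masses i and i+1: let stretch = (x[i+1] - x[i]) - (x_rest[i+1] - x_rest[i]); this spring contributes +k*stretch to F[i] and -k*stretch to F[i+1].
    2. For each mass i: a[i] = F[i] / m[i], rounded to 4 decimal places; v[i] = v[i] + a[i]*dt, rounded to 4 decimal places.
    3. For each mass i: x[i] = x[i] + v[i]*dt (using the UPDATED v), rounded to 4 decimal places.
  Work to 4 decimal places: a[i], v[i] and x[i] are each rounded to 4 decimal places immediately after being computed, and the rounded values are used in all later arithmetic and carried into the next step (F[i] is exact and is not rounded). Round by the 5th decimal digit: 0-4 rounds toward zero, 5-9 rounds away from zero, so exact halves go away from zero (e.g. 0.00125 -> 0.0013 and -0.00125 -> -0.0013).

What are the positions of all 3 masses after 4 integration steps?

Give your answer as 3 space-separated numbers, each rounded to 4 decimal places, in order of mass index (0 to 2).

Answer: 5.9775 11.3365 16.7084

Derivation:
Step 0: x=[6.0000 12.0000 16.0000] v=[0.0000 0.0000 0.0000]
Step 1: x=[6.0000 11.9200 16.0800] v=[0.0000 -0.4000 0.4000]
Step 2: x=[5.9984 11.7696 16.2336] v=[-0.0080 -0.7520 0.7680]
Step 3: x=[5.9922 11.5669 16.4486] v=[-0.0309 -1.0134 1.0752]
Step 4: x=[5.9775 11.3365 16.7084] v=[-0.0734 -1.1520 1.2989]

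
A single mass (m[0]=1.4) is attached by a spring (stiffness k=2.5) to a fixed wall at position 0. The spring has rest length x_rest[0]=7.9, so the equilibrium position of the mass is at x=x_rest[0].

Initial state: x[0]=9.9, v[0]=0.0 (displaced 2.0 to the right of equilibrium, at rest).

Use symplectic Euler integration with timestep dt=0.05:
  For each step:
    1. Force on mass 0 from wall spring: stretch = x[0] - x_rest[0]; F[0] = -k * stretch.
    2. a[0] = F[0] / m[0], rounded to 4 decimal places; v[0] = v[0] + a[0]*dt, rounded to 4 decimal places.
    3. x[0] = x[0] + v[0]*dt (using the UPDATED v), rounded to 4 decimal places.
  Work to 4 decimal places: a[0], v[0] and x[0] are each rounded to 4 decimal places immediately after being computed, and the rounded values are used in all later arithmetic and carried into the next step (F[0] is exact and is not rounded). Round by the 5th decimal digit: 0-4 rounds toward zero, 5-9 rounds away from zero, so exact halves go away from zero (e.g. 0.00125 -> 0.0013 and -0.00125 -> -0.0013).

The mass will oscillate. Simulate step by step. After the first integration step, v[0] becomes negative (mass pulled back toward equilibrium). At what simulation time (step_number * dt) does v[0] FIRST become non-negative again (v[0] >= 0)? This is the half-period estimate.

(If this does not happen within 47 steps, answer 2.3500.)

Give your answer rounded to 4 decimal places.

Step 0: x=[9.9000] v=[0.0000]
Step 1: x=[9.8911] v=[-0.1786]
Step 2: x=[9.8733] v=[-0.3564]
Step 3: x=[9.8467] v=[-0.5326]
Step 4: x=[9.8114] v=[-0.7064]
Step 5: x=[9.7675] v=[-0.8771]
Step 6: x=[9.7153] v=[-1.0438]
Step 7: x=[9.6550] v=[-1.2059]
Step 8: x=[9.5869] v=[-1.3626]
Step 9: x=[9.5112] v=[-1.5132]
Step 10: x=[9.4283] v=[-1.6571]
Step 11: x=[9.3386] v=[-1.7936]
Step 12: x=[9.2425] v=[-1.9220]
Step 13: x=[9.1404] v=[-2.0419]
Step 14: x=[9.0328] v=[-2.1527]
Step 15: x=[8.9201] v=[-2.2538]
Step 16: x=[8.8029] v=[-2.3449]
Step 17: x=[8.6816] v=[-2.4255]
Step 18: x=[8.5568] v=[-2.4953]
Step 19: x=[8.4291] v=[-2.5539]
Step 20: x=[8.2990] v=[-2.6011]
Step 21: x=[8.1672] v=[-2.6367]
Step 22: x=[8.0342] v=[-2.6606]
Step 23: x=[7.9006] v=[-2.6726]
Step 24: x=[7.7670] v=[-2.6727]
Step 25: x=[7.6340] v=[-2.6608]
Step 26: x=[7.5021] v=[-2.6371]
Step 27: x=[7.3720] v=[-2.6016]
Step 28: x=[7.2443] v=[-2.5545]
Step 29: x=[7.1195] v=[-2.4960]
Step 30: x=[6.9982] v=[-2.4263]
Step 31: x=[6.8809] v=[-2.3458]
Step 32: x=[6.7682] v=[-2.2548]
Step 33: x=[6.6605] v=[-2.1537]
Step 34: x=[6.5584] v=[-2.0430]
Step 35: x=[6.4622] v=[-1.9232]
Step 36: x=[6.3725] v=[-1.7948]
Step 37: x=[6.2896] v=[-1.6584]
Step 38: x=[6.2139] v=[-1.5146]
Step 39: x=[6.1457] v=[-1.3641]
Step 40: x=[6.0853] v=[-1.2075]
Step 41: x=[6.0330] v=[-1.0455]
Step 42: x=[5.9891] v=[-0.8788]
Step 43: x=[5.9537] v=[-0.7082]
Step 44: x=[5.9270] v=[-0.5344]
Step 45: x=[5.9091] v=[-0.3582]
Step 46: x=[5.9001] v=[-0.1804]
Step 47: x=[5.9000] v=[-0.0018]
v[0] did not become non-negative within 47 steps; using fallback time=2.3500

Answer: 2.3500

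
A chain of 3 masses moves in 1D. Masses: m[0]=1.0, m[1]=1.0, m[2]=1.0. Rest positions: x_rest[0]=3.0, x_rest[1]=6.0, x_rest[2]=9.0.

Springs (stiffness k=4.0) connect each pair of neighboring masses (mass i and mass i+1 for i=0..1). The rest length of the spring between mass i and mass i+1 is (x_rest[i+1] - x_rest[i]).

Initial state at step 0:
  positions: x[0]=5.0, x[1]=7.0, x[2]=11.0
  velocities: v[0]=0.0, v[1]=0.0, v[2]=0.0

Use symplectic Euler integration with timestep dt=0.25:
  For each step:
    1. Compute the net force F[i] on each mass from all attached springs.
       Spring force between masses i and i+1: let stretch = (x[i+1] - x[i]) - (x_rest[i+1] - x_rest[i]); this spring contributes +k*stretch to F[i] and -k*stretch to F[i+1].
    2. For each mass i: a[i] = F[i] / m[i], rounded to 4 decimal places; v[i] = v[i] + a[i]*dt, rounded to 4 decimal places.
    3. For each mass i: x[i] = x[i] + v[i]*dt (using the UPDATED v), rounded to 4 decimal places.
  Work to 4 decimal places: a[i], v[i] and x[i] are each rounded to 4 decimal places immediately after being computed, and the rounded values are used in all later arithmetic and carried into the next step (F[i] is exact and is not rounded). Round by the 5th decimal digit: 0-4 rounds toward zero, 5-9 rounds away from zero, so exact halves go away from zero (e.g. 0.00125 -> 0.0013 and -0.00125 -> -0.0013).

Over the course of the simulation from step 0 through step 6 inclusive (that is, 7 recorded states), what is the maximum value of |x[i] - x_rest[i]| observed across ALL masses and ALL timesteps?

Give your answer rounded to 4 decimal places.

Step 0: x=[5.0000 7.0000 11.0000] v=[0.0000 0.0000 0.0000]
Step 1: x=[4.7500 7.5000 10.7500] v=[-1.0000 2.0000 -1.0000]
Step 2: x=[4.4375 8.1250 10.4375] v=[-1.2500 2.5000 -1.2500]
Step 3: x=[4.2969 8.4063 10.2969] v=[-0.5625 1.1250 -0.5625]
Step 4: x=[4.4336 8.1329 10.4336] v=[0.5469 -1.0938 0.5469]
Step 5: x=[4.7452 7.5098 10.7452] v=[1.2462 -2.4924 1.2462]
Step 6: x=[4.9979 7.0044 10.9979] v=[1.0108 -2.0216 1.0108]
Max displacement = 2.4063

Answer: 2.4063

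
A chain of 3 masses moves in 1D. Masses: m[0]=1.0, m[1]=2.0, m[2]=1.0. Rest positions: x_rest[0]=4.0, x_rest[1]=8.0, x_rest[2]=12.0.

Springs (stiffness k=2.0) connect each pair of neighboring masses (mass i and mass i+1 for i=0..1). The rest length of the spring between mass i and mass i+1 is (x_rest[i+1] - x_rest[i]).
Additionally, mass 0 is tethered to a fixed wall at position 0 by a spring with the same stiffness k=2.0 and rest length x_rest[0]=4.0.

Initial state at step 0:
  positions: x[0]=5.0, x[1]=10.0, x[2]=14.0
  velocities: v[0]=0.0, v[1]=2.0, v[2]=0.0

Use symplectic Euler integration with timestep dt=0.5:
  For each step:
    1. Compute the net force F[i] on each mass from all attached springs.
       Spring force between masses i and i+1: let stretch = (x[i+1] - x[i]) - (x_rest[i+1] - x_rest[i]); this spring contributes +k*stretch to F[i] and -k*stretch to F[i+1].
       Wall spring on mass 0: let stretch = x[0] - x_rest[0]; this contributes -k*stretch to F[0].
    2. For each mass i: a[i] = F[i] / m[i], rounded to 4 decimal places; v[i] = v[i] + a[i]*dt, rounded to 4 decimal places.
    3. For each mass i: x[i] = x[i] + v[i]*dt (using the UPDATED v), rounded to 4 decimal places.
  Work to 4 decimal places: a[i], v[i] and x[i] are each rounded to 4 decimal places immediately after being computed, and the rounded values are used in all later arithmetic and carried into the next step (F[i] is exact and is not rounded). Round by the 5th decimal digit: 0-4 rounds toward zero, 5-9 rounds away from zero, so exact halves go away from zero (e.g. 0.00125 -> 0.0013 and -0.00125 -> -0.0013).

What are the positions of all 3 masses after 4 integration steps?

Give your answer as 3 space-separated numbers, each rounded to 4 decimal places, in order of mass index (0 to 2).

Answer: 5.6875 10.0781 15.3750

Derivation:
Step 0: x=[5.0000 10.0000 14.0000] v=[0.0000 2.0000 0.0000]
Step 1: x=[5.0000 10.7500 14.0000] v=[0.0000 1.5000 0.0000]
Step 2: x=[5.3750 10.8750 14.3750] v=[0.7500 0.2500 0.7500]
Step 3: x=[5.8125 10.5000 15.0000] v=[0.8750 -0.7500 1.2500]
Step 4: x=[5.6875 10.0781 15.3750] v=[-0.2500 -0.8438 0.7500]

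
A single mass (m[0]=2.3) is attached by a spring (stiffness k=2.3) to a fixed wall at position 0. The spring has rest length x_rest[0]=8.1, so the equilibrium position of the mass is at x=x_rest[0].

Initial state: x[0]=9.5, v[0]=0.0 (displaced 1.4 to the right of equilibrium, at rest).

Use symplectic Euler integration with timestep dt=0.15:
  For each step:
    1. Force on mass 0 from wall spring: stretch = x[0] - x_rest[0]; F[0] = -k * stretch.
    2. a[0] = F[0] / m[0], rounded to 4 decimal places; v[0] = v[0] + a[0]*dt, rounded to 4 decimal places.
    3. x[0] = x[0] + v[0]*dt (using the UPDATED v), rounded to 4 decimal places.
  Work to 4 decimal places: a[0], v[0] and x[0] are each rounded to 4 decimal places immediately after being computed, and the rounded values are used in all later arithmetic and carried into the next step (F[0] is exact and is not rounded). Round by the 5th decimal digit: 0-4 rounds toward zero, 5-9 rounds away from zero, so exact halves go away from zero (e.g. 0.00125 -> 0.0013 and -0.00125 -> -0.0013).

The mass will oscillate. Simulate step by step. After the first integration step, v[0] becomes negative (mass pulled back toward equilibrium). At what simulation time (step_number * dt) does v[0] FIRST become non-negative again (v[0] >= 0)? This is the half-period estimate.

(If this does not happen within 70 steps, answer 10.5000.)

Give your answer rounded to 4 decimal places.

Answer: 3.1500

Derivation:
Step 0: x=[9.5000] v=[0.0000]
Step 1: x=[9.4685] v=[-0.2100]
Step 2: x=[9.4062] v=[-0.4153]
Step 3: x=[9.3145] v=[-0.6112]
Step 4: x=[9.1955] v=[-0.7934]
Step 5: x=[9.0518] v=[-0.9577]
Step 6: x=[8.8867] v=[-1.1005]
Step 7: x=[8.7039] v=[-1.2185]
Step 8: x=[8.5075] v=[-1.3091]
Step 9: x=[8.3020] v=[-1.3702]
Step 10: x=[8.0919] v=[-1.4005]
Step 11: x=[7.8820] v=[-1.3993]
Step 12: x=[7.6770] v=[-1.3666]
Step 13: x=[7.4815] v=[-1.3032]
Step 14: x=[7.2999] v=[-1.2104]
Step 15: x=[7.1363] v=[-1.0904]
Step 16: x=[6.9944] v=[-0.9458]
Step 17: x=[6.8774] v=[-0.7800]
Step 18: x=[6.7879] v=[-0.5966]
Step 19: x=[6.7279] v=[-0.3998]
Step 20: x=[6.6988] v=[-0.1940]
Step 21: x=[6.7012] v=[0.0162]
First v>=0 after going negative at step 21, time=3.1500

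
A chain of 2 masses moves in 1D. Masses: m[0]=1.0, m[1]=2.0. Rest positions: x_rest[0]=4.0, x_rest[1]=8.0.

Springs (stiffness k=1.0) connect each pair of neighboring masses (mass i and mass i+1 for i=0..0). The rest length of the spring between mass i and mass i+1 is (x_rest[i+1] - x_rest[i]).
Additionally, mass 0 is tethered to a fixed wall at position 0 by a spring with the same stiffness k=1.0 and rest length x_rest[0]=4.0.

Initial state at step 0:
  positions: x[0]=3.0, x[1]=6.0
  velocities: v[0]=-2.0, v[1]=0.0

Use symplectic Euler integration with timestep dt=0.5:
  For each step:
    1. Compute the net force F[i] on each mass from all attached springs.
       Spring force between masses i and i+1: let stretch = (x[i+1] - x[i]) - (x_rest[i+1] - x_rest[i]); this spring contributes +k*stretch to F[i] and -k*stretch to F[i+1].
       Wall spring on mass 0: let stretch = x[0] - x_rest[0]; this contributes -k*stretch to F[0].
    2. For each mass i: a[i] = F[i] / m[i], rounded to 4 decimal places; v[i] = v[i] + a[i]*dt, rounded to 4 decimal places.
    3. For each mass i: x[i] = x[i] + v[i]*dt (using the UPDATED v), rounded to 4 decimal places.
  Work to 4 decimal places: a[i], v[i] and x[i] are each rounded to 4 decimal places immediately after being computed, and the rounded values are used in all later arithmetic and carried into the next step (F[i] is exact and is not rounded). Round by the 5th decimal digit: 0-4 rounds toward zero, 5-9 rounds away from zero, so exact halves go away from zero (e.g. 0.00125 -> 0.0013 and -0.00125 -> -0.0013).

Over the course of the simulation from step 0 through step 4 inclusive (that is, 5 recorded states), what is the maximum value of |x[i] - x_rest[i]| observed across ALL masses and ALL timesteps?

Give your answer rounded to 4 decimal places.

Step 0: x=[3.0000 6.0000] v=[-2.0000 0.0000]
Step 1: x=[2.0000 6.1250] v=[-2.0000 0.2500]
Step 2: x=[1.5313 6.2344] v=[-0.9375 0.2188]
Step 3: x=[1.8555 6.2559] v=[0.6484 0.0430]
Step 4: x=[2.8160 6.2274] v=[1.9209 -0.0571]
Max displacement = 2.4687

Answer: 2.4687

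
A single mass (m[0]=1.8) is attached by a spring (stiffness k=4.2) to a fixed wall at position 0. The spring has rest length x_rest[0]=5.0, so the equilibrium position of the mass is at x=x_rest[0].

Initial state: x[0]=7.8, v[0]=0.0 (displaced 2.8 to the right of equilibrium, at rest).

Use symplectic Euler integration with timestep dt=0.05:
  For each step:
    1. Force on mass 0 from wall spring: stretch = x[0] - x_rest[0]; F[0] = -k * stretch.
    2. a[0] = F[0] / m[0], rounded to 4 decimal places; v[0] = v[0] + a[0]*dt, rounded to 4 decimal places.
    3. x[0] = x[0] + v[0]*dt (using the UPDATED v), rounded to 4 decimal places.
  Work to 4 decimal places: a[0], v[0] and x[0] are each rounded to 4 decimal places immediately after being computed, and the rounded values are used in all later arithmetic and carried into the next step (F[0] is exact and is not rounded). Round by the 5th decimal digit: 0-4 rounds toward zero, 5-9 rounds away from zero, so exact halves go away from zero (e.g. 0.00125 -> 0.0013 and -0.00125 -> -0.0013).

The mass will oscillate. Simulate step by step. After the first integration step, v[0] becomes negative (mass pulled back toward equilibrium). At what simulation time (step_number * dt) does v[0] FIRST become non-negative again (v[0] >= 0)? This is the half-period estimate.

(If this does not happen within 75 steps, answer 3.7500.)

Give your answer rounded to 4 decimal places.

Answer: 2.1000

Derivation:
Step 0: x=[7.8000] v=[0.0000]
Step 1: x=[7.7837] v=[-0.3267]
Step 2: x=[7.7511] v=[-0.6515]
Step 3: x=[7.7025] v=[-0.9725]
Step 4: x=[7.6381] v=[-1.2878]
Step 5: x=[7.5583] v=[-1.5956]
Step 6: x=[7.4636] v=[-1.8941]
Step 7: x=[7.3545] v=[-2.1815]
Step 8: x=[7.2317] v=[-2.4562]
Step 9: x=[7.0959] v=[-2.7166]
Step 10: x=[6.9478] v=[-2.9611]
Step 11: x=[6.7884] v=[-3.1883]
Step 12: x=[6.6186] v=[-3.3969]
Step 13: x=[6.4393] v=[-3.5857]
Step 14: x=[6.2516] v=[-3.7536]
Step 15: x=[6.0566] v=[-3.8996]
Step 16: x=[5.8555] v=[-4.0229]
Step 17: x=[5.6494] v=[-4.1227]
Step 18: x=[5.4395] v=[-4.1985]
Step 19: x=[5.2270] v=[-4.2498]
Step 20: x=[5.0132] v=[-4.2763]
Step 21: x=[4.7993] v=[-4.2778]
Step 22: x=[4.5866] v=[-4.2544]
Step 23: x=[4.3763] v=[-4.2062]
Step 24: x=[4.1696] v=[-4.1334]
Step 25: x=[3.9678] v=[-4.0365]
Step 26: x=[3.7720] v=[-3.9161]
Step 27: x=[3.5834] v=[-3.7728]
Step 28: x=[3.4030] v=[-3.6075]
Step 29: x=[3.2319] v=[-3.4212]
Step 30: x=[3.0712] v=[-3.2149]
Step 31: x=[2.9217] v=[-2.9899]
Step 32: x=[2.7843] v=[-2.7474]
Step 33: x=[2.6599] v=[-2.4889]
Step 34: x=[2.5491] v=[-2.2159]
Step 35: x=[2.4526] v=[-1.9300]
Step 36: x=[2.3710] v=[-1.6328]
Step 37: x=[2.3047] v=[-1.3261]
Step 38: x=[2.2541] v=[-1.0117]
Step 39: x=[2.2195] v=[-0.6913]
Step 40: x=[2.2012] v=[-0.3669]
Step 41: x=[2.1992] v=[-0.0404]
Step 42: x=[2.2135] v=[0.2864]
First v>=0 after going negative at step 42, time=2.1000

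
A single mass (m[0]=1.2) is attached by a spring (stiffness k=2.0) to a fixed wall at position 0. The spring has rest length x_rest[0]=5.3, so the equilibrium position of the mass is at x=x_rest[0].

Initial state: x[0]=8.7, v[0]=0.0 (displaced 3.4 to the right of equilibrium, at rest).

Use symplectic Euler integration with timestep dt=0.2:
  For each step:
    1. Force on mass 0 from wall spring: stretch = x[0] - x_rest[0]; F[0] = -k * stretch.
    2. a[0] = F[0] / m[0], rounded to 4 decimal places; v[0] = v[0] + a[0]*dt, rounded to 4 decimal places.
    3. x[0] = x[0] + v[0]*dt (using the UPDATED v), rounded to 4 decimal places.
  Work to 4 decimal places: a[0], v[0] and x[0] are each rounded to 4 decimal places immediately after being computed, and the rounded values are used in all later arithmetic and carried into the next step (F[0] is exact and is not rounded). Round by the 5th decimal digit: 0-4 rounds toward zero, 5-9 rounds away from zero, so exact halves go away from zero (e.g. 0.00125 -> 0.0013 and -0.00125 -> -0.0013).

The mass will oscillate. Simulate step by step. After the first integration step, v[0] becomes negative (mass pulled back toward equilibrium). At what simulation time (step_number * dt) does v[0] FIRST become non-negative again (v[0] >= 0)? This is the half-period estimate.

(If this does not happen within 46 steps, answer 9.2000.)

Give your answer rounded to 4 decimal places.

Step 0: x=[8.7000] v=[0.0000]
Step 1: x=[8.4733] v=[-1.1333]
Step 2: x=[8.0351] v=[-2.1911]
Step 3: x=[7.4145] v=[-3.1028]
Step 4: x=[6.6530] v=[-3.8076]
Step 5: x=[5.8013] v=[-4.2586]
Step 6: x=[4.9162] v=[-4.4257]
Step 7: x=[4.0566] v=[-4.2978]
Step 8: x=[3.2799] v=[-3.8833]
Step 9: x=[2.6379] v=[-3.2099]
Step 10: x=[2.1734] v=[-2.3225]
Step 11: x=[1.9173] v=[-1.2803]
Step 12: x=[1.8868] v=[-0.1527]
Step 13: x=[2.0838] v=[0.9850]
First v>=0 after going negative at step 13, time=2.6000

Answer: 2.6000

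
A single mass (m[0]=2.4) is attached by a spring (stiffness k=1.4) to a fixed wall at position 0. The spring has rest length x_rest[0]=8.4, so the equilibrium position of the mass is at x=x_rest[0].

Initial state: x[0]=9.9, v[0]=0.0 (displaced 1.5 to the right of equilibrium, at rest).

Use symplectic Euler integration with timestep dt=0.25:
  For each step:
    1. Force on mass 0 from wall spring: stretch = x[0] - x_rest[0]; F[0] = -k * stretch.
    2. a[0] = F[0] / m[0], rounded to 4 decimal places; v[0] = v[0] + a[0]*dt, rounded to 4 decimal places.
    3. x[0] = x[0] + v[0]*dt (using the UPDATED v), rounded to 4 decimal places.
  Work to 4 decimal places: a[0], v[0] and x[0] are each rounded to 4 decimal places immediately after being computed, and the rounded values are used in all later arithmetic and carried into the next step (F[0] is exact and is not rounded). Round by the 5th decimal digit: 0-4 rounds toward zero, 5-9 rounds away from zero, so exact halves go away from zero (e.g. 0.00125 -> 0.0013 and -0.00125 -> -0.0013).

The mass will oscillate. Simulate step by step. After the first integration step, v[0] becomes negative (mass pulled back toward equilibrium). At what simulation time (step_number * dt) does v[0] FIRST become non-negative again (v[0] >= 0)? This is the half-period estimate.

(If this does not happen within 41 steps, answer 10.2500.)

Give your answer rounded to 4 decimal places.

Step 0: x=[9.9000] v=[0.0000]
Step 1: x=[9.8453] v=[-0.2188]
Step 2: x=[9.7379] v=[-0.4296]
Step 3: x=[9.5817] v=[-0.6247]
Step 4: x=[9.3825] v=[-0.7970]
Step 5: x=[9.1474] v=[-0.9403]
Step 6: x=[8.8851] v=[-1.0493]
Step 7: x=[8.6051] v=[-1.1201]
Step 8: x=[8.3176] v=[-1.1500]
Step 9: x=[8.0331] v=[-1.1380]
Step 10: x=[7.7620] v=[-1.0845]
Step 11: x=[7.5141] v=[-0.9915]
Step 12: x=[7.2985] v=[-0.8623]
Step 13: x=[7.1231] v=[-0.7017]
Step 14: x=[6.9942] v=[-0.5155]
Step 15: x=[6.9166] v=[-0.3105]
Step 16: x=[6.8931] v=[-0.0942]
Step 17: x=[6.9245] v=[0.1256]
First v>=0 after going negative at step 17, time=4.2500

Answer: 4.2500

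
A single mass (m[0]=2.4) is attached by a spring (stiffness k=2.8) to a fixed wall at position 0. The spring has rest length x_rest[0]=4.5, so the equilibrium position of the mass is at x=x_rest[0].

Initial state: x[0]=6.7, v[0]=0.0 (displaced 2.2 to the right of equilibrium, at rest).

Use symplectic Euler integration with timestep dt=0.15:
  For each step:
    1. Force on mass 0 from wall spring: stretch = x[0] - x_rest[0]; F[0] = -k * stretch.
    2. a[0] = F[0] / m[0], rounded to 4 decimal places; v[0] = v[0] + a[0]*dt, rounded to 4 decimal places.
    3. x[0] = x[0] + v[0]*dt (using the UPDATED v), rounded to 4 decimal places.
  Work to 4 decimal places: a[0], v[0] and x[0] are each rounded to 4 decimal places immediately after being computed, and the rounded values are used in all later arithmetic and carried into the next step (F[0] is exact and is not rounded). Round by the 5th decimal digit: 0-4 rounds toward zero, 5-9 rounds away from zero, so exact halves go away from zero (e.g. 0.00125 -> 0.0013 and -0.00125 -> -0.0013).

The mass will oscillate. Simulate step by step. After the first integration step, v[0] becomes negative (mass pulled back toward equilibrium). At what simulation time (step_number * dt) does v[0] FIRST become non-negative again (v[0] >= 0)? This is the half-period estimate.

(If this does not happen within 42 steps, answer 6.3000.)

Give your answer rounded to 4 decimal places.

Step 0: x=[6.7000] v=[0.0000]
Step 1: x=[6.6423] v=[-0.3850]
Step 2: x=[6.5283] v=[-0.7599]
Step 3: x=[6.3611] v=[-1.1149]
Step 4: x=[6.1450] v=[-1.4406]
Step 5: x=[5.8857] v=[-1.7285]
Step 6: x=[5.5901] v=[-1.9710]
Step 7: x=[5.2658] v=[-2.1618]
Step 8: x=[4.9214] v=[-2.2958]
Step 9: x=[4.5660] v=[-2.3695]
Step 10: x=[4.2088] v=[-2.3811]
Step 11: x=[3.8593] v=[-2.3301]
Step 12: x=[3.5266] v=[-2.2180]
Step 13: x=[3.2194] v=[-2.0477]
Step 14: x=[2.9459] v=[-1.8236]
Step 15: x=[2.7132] v=[-1.5516]
Step 16: x=[2.5274] v=[-1.2389]
Step 17: x=[2.3933] v=[-0.8937]
Step 18: x=[2.3146] v=[-0.5250]
Step 19: x=[2.2932] v=[-0.1426]
Step 20: x=[2.3297] v=[0.2436]
First v>=0 after going negative at step 20, time=3.0000

Answer: 3.0000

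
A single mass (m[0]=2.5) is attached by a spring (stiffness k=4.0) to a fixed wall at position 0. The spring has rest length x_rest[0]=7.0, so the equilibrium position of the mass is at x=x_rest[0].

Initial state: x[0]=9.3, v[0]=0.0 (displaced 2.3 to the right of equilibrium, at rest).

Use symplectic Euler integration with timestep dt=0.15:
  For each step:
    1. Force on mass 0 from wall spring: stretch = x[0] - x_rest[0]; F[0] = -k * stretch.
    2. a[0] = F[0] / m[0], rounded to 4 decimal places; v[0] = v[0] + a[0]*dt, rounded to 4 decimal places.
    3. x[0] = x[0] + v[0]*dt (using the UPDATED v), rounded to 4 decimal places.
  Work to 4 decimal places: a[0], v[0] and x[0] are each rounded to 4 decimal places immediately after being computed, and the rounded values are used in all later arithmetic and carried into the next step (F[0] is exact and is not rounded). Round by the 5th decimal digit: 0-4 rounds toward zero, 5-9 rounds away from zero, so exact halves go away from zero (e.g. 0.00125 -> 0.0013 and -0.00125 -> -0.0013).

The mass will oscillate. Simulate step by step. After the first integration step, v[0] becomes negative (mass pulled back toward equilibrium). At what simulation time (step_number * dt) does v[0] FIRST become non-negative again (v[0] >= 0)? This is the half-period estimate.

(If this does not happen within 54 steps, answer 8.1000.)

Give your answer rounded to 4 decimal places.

Answer: 2.5500

Derivation:
Step 0: x=[9.3000] v=[0.0000]
Step 1: x=[9.2172] v=[-0.5520]
Step 2: x=[9.0546] v=[-1.0841]
Step 3: x=[8.8180] v=[-1.5772]
Step 4: x=[8.5160] v=[-2.0135]
Step 5: x=[8.1594] v=[-2.3773]
Step 6: x=[7.7611] v=[-2.6556]
Step 7: x=[7.3354] v=[-2.8383]
Step 8: x=[6.8976] v=[-2.9188]
Step 9: x=[6.4635] v=[-2.8942]
Step 10: x=[6.0487] v=[-2.7654]
Step 11: x=[5.6681] v=[-2.5371]
Step 12: x=[5.3355] v=[-2.2175]
Step 13: x=[5.0628] v=[-1.8180]
Step 14: x=[4.8598] v=[-1.3531]
Step 15: x=[4.7339] v=[-0.8395]
Step 16: x=[4.6896] v=[-0.2956]
Step 17: x=[4.7284] v=[0.2589]
First v>=0 after going negative at step 17, time=2.5500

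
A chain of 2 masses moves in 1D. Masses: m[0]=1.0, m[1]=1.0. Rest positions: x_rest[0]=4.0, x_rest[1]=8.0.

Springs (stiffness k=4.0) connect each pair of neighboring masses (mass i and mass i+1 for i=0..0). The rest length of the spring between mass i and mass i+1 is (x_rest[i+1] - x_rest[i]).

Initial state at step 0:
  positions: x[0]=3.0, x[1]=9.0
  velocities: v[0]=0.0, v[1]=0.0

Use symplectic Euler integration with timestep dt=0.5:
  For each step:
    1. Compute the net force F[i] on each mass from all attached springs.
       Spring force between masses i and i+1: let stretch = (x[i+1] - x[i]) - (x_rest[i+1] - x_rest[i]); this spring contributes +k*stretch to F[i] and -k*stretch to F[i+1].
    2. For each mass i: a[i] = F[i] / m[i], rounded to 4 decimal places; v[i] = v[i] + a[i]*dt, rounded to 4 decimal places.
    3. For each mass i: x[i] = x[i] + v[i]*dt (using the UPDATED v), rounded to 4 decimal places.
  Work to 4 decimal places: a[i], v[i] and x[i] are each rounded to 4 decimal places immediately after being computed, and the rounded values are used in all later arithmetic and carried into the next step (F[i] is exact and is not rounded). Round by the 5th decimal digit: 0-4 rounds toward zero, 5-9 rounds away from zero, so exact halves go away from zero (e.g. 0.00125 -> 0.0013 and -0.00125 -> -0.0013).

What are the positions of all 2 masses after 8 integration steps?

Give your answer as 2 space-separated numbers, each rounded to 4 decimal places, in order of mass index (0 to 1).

Answer: 3.0000 9.0000

Derivation:
Step 0: x=[3.0000 9.0000] v=[0.0000 0.0000]
Step 1: x=[5.0000 7.0000] v=[4.0000 -4.0000]
Step 2: x=[5.0000 7.0000] v=[0.0000 0.0000]
Step 3: x=[3.0000 9.0000] v=[-4.0000 4.0000]
Step 4: x=[3.0000 9.0000] v=[0.0000 0.0000]
Step 5: x=[5.0000 7.0000] v=[4.0000 -4.0000]
Step 6: x=[5.0000 7.0000] v=[0.0000 0.0000]
Step 7: x=[3.0000 9.0000] v=[-4.0000 4.0000]
Step 8: x=[3.0000 9.0000] v=[0.0000 0.0000]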